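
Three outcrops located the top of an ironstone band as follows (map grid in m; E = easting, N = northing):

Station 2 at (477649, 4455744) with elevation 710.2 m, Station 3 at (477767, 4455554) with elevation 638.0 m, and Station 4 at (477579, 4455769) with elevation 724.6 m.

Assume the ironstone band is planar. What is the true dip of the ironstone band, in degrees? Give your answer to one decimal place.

Two edge vectors: Station 2→Station 3 = (118, -190, -72.2), Station 2→Station 4 = (-70, 25, 14.4).
Normal n = (Station 2→Station 3) × (Station 2→Station 4) = (-931, 3354.8, -10350).
So ∂z/∂E = −n_x/n_z = −0.08995 and ∂z/∂N = −n_y/n_z = 0.32414.
Gradient magnitude |∇z| = √(a² + b²) = √(0.00809 + 0.10506) = 0.33639.
True dip = arctan(0.33639) = 18.6°, dipping toward SSE (azimuth ≈ 164°).

18.6°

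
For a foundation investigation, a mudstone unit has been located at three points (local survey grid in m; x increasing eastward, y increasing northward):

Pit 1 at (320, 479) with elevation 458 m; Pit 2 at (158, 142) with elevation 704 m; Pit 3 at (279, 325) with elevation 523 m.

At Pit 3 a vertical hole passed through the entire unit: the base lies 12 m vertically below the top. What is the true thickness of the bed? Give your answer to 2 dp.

6.86 m

Let the plane be z = a·x + b·y + c.
Pit 2−Pit 1: −162a − 337b = 246;  Pit 3−Pit 1: −41a − 154b = 65.
Solving gives a = −1.43554, b = −0.03989.
|∇z| = √(a²+b²) = 1.43609, so dip δ = arctan(1.43609) = 55.15°.
True thickness = vertical thickness × cos δ = 12 × cos 55.15° = 6.86 m.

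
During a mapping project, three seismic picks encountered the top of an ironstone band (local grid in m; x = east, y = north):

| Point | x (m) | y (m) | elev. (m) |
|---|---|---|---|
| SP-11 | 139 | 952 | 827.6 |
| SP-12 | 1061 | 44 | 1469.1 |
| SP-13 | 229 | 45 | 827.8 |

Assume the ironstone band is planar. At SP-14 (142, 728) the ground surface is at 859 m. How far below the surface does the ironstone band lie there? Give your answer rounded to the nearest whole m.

Two edge vectors: SP-11→SP-12 = (922, -908, 641.5), SP-11→SP-13 = (90, -907, 0.2).
Normal n = (SP-11→SP-12) × (SP-11→SP-13) = (581658.9, 57550.6, -754534).
So ∂z/∂x = −n_x/n_z = 0.77088 and ∂z/∂y = −n_y/n_z = 0.07627.
Intercept c from SP-11: 827.6 − 107.15 − 72.61 = 647.84.
At (142, 728): z_contact = 109.5 + 55.5 + 647.84 = 812.8 m.
Depth below ground = 859 − 812.8 = 46 m.

46 m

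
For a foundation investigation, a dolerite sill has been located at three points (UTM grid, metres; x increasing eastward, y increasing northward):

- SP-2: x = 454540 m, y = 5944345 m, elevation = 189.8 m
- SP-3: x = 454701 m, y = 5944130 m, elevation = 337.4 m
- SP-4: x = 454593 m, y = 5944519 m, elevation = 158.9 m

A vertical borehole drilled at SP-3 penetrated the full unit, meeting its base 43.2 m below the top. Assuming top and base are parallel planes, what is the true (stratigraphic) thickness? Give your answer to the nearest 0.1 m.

Two edge vectors: SP-2→SP-3 = (161, -215, 147.6), SP-2→SP-4 = (53, 174, -30.9).
Normal n = (SP-2→SP-3) × (SP-2→SP-4) = (-19038.9, 12797.7, 39409).
So ∂z/∂x = −n_x/n_z = 0.48311 and ∂z/∂y = −n_y/n_z = −0.32474.
|∇z| = √(a²+b²) = 0.58211, so dip δ = arctan(0.58211) = 30.20°.
True thickness = vertical thickness × cos δ = 43.2 × cos 30.20° = 37.3 m.

37.3 m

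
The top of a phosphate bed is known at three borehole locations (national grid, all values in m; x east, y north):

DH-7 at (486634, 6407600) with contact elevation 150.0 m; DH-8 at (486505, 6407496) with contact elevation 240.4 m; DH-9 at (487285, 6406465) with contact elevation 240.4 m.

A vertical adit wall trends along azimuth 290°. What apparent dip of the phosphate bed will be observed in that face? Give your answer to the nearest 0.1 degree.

16.5°

Two edge vectors: DH-7→DH-8 = (-129, -104, 90.4), DH-7→DH-9 = (651, -1135, 90.4).
Normal n = (DH-7→DH-8) × (DH-7→DH-9) = (93202.4, 70512, 214119).
So ∂z/∂x = −n_x/n_z = −0.43528 and ∂z/∂y = −n_y/n_z = −0.32931.
Unit vector along 290° is (sin 290°, cos 290°) = (-0.9397, 0.3420).
Slope in that direction = a·(-0.9397) + b·(0.3420) = 0.29640.
Apparent dip = arctan|0.29640| = 16.5° (true dip is 28.6°, so apparent ≤ true as expected).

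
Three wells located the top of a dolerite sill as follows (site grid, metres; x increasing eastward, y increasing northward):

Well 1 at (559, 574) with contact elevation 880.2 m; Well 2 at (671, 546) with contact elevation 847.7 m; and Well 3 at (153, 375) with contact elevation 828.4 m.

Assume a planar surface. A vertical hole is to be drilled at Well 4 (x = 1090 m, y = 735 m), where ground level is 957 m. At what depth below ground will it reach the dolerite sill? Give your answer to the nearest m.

Let the plane be z = a·x + b·y + c.
Well 2−Well 1: 112a − 28b = −32.5;  Well 3−Well 1: −406a − 199b = −51.8.
Solving gives a = −0.14907, b = 0.56443.
Then c = 880.2 − a·559 − b·574 = 639.54.
At (1090, 735): z_contact = −162.5 + 414.9 + 639.54 = 891.9 m.
Depth below ground = 957 − 891.9 = 65 m.

65 m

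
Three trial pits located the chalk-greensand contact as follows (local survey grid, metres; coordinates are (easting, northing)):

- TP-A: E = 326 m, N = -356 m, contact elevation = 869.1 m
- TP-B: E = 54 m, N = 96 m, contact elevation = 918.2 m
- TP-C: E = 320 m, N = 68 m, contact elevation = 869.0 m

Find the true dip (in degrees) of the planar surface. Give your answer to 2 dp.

Let the plane be z = a·E + b·N + c.
TP-B−TP-A: −272a + 452b = 49.1;  TP-C−TP-A: −6a + 424b = −0.1.
Solving gives a = −0.18526, b = −0.00286.
Gradient magnitude |∇z| = √(a² + b²) = √(0.03432 + 0.00001) = 0.18529.
True dip = arctan(0.18529) = 10.50°, dipping toward E (azimuth ≈ 089°).

10.50°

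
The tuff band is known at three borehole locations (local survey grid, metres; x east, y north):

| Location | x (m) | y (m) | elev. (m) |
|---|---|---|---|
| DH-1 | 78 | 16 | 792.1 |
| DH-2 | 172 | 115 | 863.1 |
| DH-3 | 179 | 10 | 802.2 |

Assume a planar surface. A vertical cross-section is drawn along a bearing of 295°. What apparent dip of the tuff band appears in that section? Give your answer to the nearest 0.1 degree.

Let the plane be z = a·x + b·y + c.
DH-2−DH-1: 94a + 99b = 71;  DH-3−DH-1: 101a − 6b = 10.1.
Solving gives a = 0.13499, b = 0.58900.
Unit vector along 295° is (sin 295°, cos 295°) = (-0.9063, 0.4226).
Slope in that direction = a·(-0.9063) + b·(0.4226) = 0.12658.
Apparent dip = arctan|0.12658| = 7.2° (true dip is 31.1°, so apparent ≤ true as expected).

7.2°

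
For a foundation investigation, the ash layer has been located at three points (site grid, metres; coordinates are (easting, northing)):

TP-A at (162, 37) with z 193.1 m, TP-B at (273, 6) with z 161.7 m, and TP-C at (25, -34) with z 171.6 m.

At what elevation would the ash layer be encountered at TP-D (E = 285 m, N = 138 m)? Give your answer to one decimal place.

Two edge vectors: TP-A→TP-B = (111, -31, -31.4), TP-A→TP-C = (-137, -71, -21.5).
Normal n = (TP-A→TP-B) × (TP-A→TP-C) = (-1562.9, 6688.3, -12128).
So ∂z/∂E = −n_x/n_z = −0.12887 and ∂z/∂N = −n_y/n_z = 0.55148.
Intercept c from TP-A: 193.1 + 20.88 − 20.40 = 193.57.
At (285, 138): z = −36.7 + 76.1 + 193.57 = 232.9 m.

232.9 m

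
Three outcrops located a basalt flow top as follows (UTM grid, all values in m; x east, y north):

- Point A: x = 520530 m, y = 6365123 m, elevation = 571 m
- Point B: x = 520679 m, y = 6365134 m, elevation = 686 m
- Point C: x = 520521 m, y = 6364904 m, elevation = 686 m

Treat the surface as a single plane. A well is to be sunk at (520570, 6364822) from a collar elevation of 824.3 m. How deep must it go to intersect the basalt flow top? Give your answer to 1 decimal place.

52.7 m

Two edge vectors: Point A→Point B = (149, 11, 115), Point A→Point C = (-9, -219, 115).
Normal n = (Point A→Point B) × (Point A→Point C) = (26450, -18170, -32532).
So ∂z/∂x = −n_x/n_z = 0.813045617 and ∂z/∂y = −n_y/n_z = −0.558526989.
Intercept c from Point A: 571 − 423214.63 + 3555092.98 = 3132449.35.
At (520570, 6364822): z_contact = 423247.16 − 3554924.87 + 3132449.35 = 771.64 m.
Depth below ground = 824.3 − 771.64 = 52.7 m.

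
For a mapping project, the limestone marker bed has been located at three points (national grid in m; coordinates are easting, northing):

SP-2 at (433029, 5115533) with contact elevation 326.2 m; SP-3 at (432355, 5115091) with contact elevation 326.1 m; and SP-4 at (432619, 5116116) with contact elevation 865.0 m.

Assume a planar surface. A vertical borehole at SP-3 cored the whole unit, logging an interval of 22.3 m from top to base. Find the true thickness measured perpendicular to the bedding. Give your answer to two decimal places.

17.79 m

Two edge vectors: SP-2→SP-3 = (-674, -442, -0.1), SP-2→SP-4 = (-410, 583, 538.8).
Normal n = (SP-2→SP-3) × (SP-2→SP-4) = (-238091.3, 363192.2, -574162).
So ∂z/∂easting = −n_x/n_z = −0.41468 and ∂z/∂northing = −n_y/n_z = 0.63256.
|∇z| = √(a²+b²) = 0.75637, so dip δ = arctan(0.75637) = 37.10°.
True thickness = vertical thickness × cos δ = 22.3 × cos 37.10° = 17.79 m.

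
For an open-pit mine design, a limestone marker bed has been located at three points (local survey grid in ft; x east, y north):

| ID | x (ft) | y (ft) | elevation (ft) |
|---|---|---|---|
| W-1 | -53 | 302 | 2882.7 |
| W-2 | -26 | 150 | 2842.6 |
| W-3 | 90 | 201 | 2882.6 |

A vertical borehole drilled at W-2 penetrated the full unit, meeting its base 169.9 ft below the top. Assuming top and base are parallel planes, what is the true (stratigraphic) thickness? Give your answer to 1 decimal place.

Two edge vectors: W-1→W-2 = (27, -152, -40.1), W-1→W-3 = (143, -101, -0.1).
Normal n = (W-1→W-2) × (W-1→W-3) = (-4034.9, -5731.6, 19009).
So ∂z/∂x = −n_x/n_z = 0.21226 and ∂z/∂y = −n_y/n_z = 0.30152.
|∇z| = √(a²+b²) = 0.36874, so dip δ = arctan(0.36874) = 20.24°.
True thickness = vertical thickness × cos δ = 169.9 × cos 20.24° = 159.4 ft.

159.4 ft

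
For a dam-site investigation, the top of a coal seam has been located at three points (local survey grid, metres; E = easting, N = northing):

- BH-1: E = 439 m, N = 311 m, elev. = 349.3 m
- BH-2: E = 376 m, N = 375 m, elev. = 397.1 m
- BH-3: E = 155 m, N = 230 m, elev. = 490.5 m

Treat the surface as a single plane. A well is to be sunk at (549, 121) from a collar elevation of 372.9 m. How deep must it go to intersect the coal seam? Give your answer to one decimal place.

Two edge vectors: BH-1→BH-2 = (-63, 64, 47.8), BH-1→BH-3 = (-284, -81, 141.2).
Normal n = (BH-1→BH-2) × (BH-1→BH-3) = (12908.6, -4679.6, 23279).
So ∂z/∂E = −n_x/n_z = −0.55452 and ∂z/∂N = −n_y/n_z = 0.20102.
Intercept c from BH-1: 349.3 + 243.43 − 62.52 = 530.21.
At (549, 121): z_contact = −304.43 + 24.32 + 530.21 = 250.11 m.
Depth below ground = 372.9 − 250.11 = 122.8 m.

122.8 m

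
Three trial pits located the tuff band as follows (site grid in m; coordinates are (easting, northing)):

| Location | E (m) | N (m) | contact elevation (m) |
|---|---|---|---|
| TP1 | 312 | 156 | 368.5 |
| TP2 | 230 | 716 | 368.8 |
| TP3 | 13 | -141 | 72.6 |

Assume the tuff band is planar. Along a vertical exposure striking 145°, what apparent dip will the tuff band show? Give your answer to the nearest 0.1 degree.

Let the plane be z = a·E + b·N + c.
TP2−TP1: −82a + 560b = 0.3;  TP3−TP1: −299a − 297b = −295.9.
Solving gives a = 0.86350, b = 0.12698.
Unit vector along 145° is (sin 145°, cos 145°) = (0.5736, -0.8192).
Slope in that direction = a·(0.5736) + b·(-0.8192) = 0.39127.
Apparent dip = arctan|0.39127| = 21.4° (true dip is 41.1°, so apparent ≤ true as expected).

21.4°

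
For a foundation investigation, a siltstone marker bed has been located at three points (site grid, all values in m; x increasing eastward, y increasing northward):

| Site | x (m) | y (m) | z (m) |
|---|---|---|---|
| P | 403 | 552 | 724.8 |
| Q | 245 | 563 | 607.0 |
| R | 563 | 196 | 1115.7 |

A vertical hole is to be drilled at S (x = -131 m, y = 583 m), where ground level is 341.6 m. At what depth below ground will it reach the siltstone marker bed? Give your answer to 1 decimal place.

10.1 m

Let the plane be z = a·x + b·y + c.
Q−P: −158a + 11b = −117.8;  R−P: 160a − 356b = 390.9.
Solving gives a = 0.69074, b = −0.78759.
Then c = 724.8 − a·403 − b·552 = 881.18.
At (-131, 583): z_contact = −90.49 − 459.16 + 881.18 = 331.53 m.
Depth below ground = 341.6 − 331.53 = 10.1 m.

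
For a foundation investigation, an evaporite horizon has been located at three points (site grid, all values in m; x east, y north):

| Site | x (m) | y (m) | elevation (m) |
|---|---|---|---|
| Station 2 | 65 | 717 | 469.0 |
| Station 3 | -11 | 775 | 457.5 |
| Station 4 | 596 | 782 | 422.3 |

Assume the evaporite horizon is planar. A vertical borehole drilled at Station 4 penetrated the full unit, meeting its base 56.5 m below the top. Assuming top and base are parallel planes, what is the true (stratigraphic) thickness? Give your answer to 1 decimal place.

Two edge vectors: Station 2→Station 3 = (-76, 58, -11.5), Station 2→Station 4 = (531, 65, -46.7).
Normal n = (Station 2→Station 3) × (Station 2→Station 4) = (-1961.1, -9655.7, -35738).
So ∂z/∂x = −n_x/n_z = −0.05487 and ∂z/∂y = −n_y/n_z = −0.27018.
|∇z| = √(a²+b²) = 0.27570, so dip δ = arctan(0.27570) = 15.41°.
True thickness = vertical thickness × cos δ = 56.5 × cos 15.41° = 54.5 m.

54.5 m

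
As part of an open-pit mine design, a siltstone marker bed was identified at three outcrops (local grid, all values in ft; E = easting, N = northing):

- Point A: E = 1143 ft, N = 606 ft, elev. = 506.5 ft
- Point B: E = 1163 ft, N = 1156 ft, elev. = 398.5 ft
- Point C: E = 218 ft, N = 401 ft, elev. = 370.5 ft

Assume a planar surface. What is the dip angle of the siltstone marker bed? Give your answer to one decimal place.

15.6°

Two edge vectors: Point A→Point B = (20, 550, -108), Point A→Point C = (-925, -205, -136).
Normal n = (Point A→Point B) × (Point A→Point C) = (-96940, 102620, 504650).
So ∂z/∂E = −n_x/n_z = 0.19209 and ∂z/∂N = −n_y/n_z = −0.20335.
Gradient magnitude |∇z| = √(a² + b²) = √(0.03690 + 0.04135) = 0.27973.
True dip = arctan(0.27973) = 15.6°, dipping toward NW (azimuth ≈ 317°).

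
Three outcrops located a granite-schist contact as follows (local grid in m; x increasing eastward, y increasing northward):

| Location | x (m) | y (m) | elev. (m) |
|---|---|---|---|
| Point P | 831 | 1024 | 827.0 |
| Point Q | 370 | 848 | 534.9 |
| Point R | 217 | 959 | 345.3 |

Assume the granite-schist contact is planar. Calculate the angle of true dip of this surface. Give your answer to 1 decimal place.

Two edge vectors: Point P→Point Q = (-461, -176, -292.1), Point P→Point R = (-614, -65, -481.7).
Normal n = (Point P→Point Q) × (Point P→Point R) = (65792.7, -42714.3, -78099).
So ∂z/∂x = −n_x/n_z = 0.84243 and ∂z/∂y = −n_y/n_z = −0.54693.
Gradient magnitude |∇z| = √(a² + b²) = √(0.70968 + 0.29913) = 1.00440.
True dip = arctan(1.00440) = 45.1°, dipping toward WNW (azimuth ≈ 303°).

45.1°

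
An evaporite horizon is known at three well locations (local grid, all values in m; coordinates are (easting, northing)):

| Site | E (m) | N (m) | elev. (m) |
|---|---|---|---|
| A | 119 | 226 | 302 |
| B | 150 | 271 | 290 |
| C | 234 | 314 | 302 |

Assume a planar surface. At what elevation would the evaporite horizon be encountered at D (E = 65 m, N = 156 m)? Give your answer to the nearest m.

318 m

Two edge vectors: A→B = (31, 45, -12), A→C = (115, 88, 0).
Normal n = (A→B) × (A→C) = (1056, -1380, -2447).
So ∂z/∂E = −n_x/n_z = 0.43155 and ∂z/∂N = −n_y/n_z = −0.56396.
Intercept c from A: 302 − 51.35 + 127.45 = 378.10.
At (65, 156): z = 28.1 − 88.0 + 378.10 = 318.2 m.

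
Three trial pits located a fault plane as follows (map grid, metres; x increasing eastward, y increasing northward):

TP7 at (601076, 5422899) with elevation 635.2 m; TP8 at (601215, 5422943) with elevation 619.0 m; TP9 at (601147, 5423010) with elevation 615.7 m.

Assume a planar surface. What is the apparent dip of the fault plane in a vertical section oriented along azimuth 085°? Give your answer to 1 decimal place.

5.0°

Let the plane be z = a·x + b·y + c.
TP8−TP7: 139a + 44b = −16.2;  TP9−TP7: 71a + 111b = −19.5.
Solving gives a = −0.07641, b = −0.12680.
Unit vector along 085° is (sin 85°, cos 85°) = (0.9962, 0.0872).
Slope in that direction = a·(0.9962) + b·(0.0872) = −0.08717.
Apparent dip = arctan|0.08717| = 5.0° (true dip is 8.4°, so apparent ≤ true as expected).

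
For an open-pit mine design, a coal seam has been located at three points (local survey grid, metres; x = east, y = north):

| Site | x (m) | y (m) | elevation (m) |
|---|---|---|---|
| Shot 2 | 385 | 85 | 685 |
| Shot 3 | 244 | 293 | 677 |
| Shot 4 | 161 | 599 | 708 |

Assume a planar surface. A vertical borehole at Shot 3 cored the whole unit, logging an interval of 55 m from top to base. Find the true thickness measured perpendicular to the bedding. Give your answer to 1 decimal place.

Two edge vectors: Shot 2→Shot 3 = (-141, 208, -8), Shot 2→Shot 4 = (-224, 514, 23).
Normal n = (Shot 2→Shot 3) × (Shot 2→Shot 4) = (8896, 5035, -25882).
So ∂z/∂x = −n_x/n_z = 0.34371 and ∂z/∂y = −n_y/n_z = 0.19454.
|∇z| = √(a²+b²) = 0.39495, so dip δ = arctan(0.39495) = 21.55°.
True thickness = vertical thickness × cos δ = 55 × cos 21.55° = 51.2 m.

51.2 m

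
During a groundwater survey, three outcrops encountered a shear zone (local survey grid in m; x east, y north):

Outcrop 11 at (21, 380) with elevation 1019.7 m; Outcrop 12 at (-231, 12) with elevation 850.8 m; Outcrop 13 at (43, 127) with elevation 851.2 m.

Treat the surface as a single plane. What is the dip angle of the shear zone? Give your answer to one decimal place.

34.9°

Two edge vectors: Outcrop 11→Outcrop 12 = (-252, -368, -168.9), Outcrop 11→Outcrop 13 = (22, -253, -168.5).
Normal n = (Outcrop 11→Outcrop 12) × (Outcrop 11→Outcrop 13) = (19276.3, -46177.8, 71852).
So ∂z/∂x = −n_x/n_z = −0.26828 and ∂z/∂y = −n_y/n_z = 0.64268.
Gradient magnitude |∇z| = √(a² + b²) = √(0.07197 + 0.41304) = 0.69643.
True dip = arctan(0.69643) = 34.9°, dipping toward SSE (azimuth ≈ 157°).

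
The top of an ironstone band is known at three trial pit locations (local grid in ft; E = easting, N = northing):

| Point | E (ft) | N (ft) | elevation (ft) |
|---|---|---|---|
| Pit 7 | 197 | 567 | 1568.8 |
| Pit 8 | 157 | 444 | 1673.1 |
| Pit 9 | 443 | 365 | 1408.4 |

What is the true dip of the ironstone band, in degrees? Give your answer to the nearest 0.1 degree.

49.6°

Two edge vectors: Pit 7→Pit 8 = (-40, -123, 104.3), Pit 7→Pit 9 = (246, -202, -160.4).
Normal n = (Pit 7→Pit 8) × (Pit 7→Pit 9) = (40797.8, 19241.8, 38338).
So ∂z/∂E = −n_x/n_z = −1.06416 and ∂z/∂N = −n_y/n_z = −0.50190.
Gradient magnitude |∇z| = √(a² + b²) = √(1.13244 + 0.25190) = 1.17658.
True dip = arctan(1.17658) = 49.6°, dipping toward ENE (azimuth ≈ 065°).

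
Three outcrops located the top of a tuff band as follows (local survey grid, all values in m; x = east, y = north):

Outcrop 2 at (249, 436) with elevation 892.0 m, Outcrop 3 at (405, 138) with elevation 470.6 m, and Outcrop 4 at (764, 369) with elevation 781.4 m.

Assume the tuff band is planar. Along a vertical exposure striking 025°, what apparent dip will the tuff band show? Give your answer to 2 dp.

51.38°

Let the plane be z = a·x + b·y + c.
Outcrop 3−Outcrop 2: 156a − 298b = −421.4;  Outcrop 4−Outcrop 2: 515a − 67b = −110.6.
Solving gives a = −0.03304, b = 1.39680.
Unit vector along 025° is (sin 25°, cos 25°) = (0.4226, 0.9063).
Slope in that direction = a·(0.4226) + b·(0.9063) = 1.25197.
Apparent dip = arctan|1.25197| = 51.38° (true dip is 54.4°, so apparent ≤ true as expected).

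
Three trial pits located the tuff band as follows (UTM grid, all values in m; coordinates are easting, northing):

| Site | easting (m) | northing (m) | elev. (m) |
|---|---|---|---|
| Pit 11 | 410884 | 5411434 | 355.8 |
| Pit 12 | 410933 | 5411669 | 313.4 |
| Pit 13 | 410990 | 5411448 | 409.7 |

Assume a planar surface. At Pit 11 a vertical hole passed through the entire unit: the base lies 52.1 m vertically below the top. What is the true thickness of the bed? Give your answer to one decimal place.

44.2 m

Two edge vectors: Pit 11→Pit 12 = (49, 235, -42.4), Pit 11→Pit 13 = (106, 14, 53.9).
Normal n = (Pit 11→Pit 12) × (Pit 11→Pit 13) = (13260.1, -7135.5, -24224).
So ∂z/∂easting = −n_x/n_z = 0.54740 and ∂z/∂northing = −n_y/n_z = −0.29456.
|∇z| = √(a²+b²) = 0.62162, so dip δ = arctan(0.62162) = 31.87°.
True thickness = vertical thickness × cos δ = 52.1 × cos 31.87° = 44.2 m.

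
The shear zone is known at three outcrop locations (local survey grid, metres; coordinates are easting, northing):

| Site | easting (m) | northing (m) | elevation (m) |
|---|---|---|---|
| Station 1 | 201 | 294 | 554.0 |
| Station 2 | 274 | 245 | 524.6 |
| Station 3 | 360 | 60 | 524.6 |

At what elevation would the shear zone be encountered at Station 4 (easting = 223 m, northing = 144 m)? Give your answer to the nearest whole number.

582 m

Two edge vectors: Station 1→Station 2 = (73, -49, -29.4), Station 1→Station 3 = (159, -234, -29.4).
Normal n = (Station 1→Station 2) × (Station 1→Station 3) = (-5439, -2528.4, -9291).
So ∂z/∂easting = −n_x/n_z = −0.58541 and ∂z/∂northing = −n_y/n_z = −0.27213.
Intercept c from Station 1: 554 + 117.67 + 80.01 = 751.67.
At (223, 144): z = −130.5 − 39.2 + 751.67 = 581.9 m.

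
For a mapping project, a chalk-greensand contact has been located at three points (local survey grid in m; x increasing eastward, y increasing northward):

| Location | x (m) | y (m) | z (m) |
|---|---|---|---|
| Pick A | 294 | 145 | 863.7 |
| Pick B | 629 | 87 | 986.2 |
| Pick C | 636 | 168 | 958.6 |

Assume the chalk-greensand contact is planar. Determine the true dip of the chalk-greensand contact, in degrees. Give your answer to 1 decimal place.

Two edge vectors: Pick A→Pick B = (335, -58, 122.5), Pick A→Pick C = (342, 23, 94.9).
Normal n = (Pick A→Pick B) × (Pick A→Pick C) = (-8321.7, 10103.5, 27541).
So ∂z/∂x = −n_x/n_z = 0.30216 and ∂z/∂y = −n_y/n_z = −0.36685.
Gradient magnitude |∇z| = √(a² + b²) = √(0.09130 + 0.13458) = 0.47527.
True dip = arctan(0.47527) = 25.4°, dipping toward NW (azimuth ≈ 321°).

25.4°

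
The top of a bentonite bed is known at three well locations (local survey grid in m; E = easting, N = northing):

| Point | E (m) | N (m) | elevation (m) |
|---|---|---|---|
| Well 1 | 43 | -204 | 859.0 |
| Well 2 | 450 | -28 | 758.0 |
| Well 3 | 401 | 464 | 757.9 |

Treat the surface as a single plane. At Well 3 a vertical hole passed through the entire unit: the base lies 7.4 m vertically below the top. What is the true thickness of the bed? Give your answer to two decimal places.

7.20 m

Two edge vectors: Well 1→Well 2 = (407, 176, -101), Well 1→Well 3 = (358, 668, -101.1).
Normal n = (Well 1→Well 2) × (Well 1→Well 3) = (49674.4, 4989.7, 208868).
So ∂z/∂E = −n_x/n_z = −0.23783 and ∂z/∂N = −n_y/n_z = −0.02389.
|∇z| = √(a²+b²) = 0.23902, so dip δ = arctan(0.23902) = 13.44°.
True thickness = vertical thickness × cos δ = 7.4 × cos 13.44° = 7.20 m.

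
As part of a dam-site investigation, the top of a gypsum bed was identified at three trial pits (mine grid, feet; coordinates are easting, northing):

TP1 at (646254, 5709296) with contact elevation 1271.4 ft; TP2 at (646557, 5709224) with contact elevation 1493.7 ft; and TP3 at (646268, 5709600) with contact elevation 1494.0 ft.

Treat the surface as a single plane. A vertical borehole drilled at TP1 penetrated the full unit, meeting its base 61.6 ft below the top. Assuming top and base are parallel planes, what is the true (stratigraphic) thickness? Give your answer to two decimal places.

Let the plane be z = a·easting + b·northing + c.
TP2−TP1: 303a − 72b = 222.3;  TP3−TP1: 14a + 304b = 222.6.
Solving gives a = 0.89784, b = 0.69089.
|∇z| = √(a²+b²) = 1.13289, so dip δ = arctan(1.13289) = 48.57°.
True thickness = vertical thickness × cos δ = 61.6 × cos 48.57° = 40.76 ft.

40.76 ft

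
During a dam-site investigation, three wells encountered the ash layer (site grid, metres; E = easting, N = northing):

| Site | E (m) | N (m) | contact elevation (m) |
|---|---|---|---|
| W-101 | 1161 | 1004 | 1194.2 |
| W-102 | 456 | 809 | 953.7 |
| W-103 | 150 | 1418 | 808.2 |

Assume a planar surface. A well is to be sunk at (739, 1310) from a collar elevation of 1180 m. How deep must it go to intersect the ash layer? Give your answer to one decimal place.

154.8 m

Two edge vectors: W-101→W-102 = (-705, -195, -240.5), W-101→W-103 = (-1011, 414, -386).
Normal n = (W-101→W-102) × (W-101→W-103) = (174837, -28984.5, -489015).
So ∂z/∂E = −n_x/n_z = 0.357529 and ∂z/∂N = −n_y/n_z = −0.059271.
Intercept c from W-101: 1194.2 − 415.09 + 59.51 = 838.62.
At (739, 1310): z_contact = 264.21 − 77.65 + 838.62 = 1025.19 m.
Depth below ground = 1180 − 1025.19 = 154.8 m.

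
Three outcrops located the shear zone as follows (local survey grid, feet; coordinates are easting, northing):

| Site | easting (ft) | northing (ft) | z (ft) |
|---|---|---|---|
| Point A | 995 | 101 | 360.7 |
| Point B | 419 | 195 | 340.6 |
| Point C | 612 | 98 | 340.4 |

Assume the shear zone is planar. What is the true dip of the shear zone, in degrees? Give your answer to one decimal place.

Let the plane be z = a·easting + b·northing + c.
Point B−Point A: −576a + 94b = −20.1;  Point C−Point A: −383a − 3b = −20.3.
Solving gives a = 0.05217, b = 0.10587.
Gradient magnitude |∇z| = √(a² + b²) = √(0.00272 + 0.01121) = 0.11803.
True dip = arctan(0.11803) = 6.7°, dipping toward SSW (azimuth ≈ 206°).

6.7°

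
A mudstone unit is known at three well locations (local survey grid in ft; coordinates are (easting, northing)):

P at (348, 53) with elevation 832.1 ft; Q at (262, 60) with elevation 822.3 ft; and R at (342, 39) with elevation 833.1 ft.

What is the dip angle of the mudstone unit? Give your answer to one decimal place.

8.9°

Two edge vectors: P→Q = (-86, 7, -9.8), P→R = (-6, -14, 1).
Normal n = (P→Q) × (P→R) = (-130.2, 144.8, 1246).
So ∂z/∂E = −n_x/n_z = 0.10449 and ∂z/∂N = −n_y/n_z = −0.11621.
Gradient magnitude |∇z| = √(a² + b²) = √(0.01092 + 0.01351) = 0.15628.
True dip = arctan(0.15628) = 8.9°, dipping toward NW (azimuth ≈ 318°).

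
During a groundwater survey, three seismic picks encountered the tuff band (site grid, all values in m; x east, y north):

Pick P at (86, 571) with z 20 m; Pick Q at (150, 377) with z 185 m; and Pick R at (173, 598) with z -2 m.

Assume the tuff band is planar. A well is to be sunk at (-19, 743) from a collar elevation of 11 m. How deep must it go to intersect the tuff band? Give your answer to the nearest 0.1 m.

137.8 m

Let the plane be z = a·x + b·y + c.
Pick Q−Pick P: 64a − 194b = 165;  Pick R−Pick P: 87a + 27b = −22.
Solving gives a = 0.01005, b = −0.84720.
Then c = 20 − a·86 − b·571 = 502.89.
At (-19, 743): z_contact = −0.19 − 629.47 + 502.89 = -126.77 m.
Depth below ground = 11 − (-126.77) = 137.8 m.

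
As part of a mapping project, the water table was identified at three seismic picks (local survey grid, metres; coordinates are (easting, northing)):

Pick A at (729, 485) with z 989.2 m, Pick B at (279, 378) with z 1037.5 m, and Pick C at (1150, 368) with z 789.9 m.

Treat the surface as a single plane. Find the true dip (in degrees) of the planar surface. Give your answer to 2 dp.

37.30°

Two edge vectors: Pick A→Pick B = (-450, -107, 48.3), Pick A→Pick C = (421, -117, -199.3).
Normal n = (Pick A→Pick B) × (Pick A→Pick C) = (26976.2, -69350.7, 97697).
So ∂z/∂E = −n_x/n_z = −0.27612 and ∂z/∂N = −n_y/n_z = 0.70985.
Gradient magnitude |∇z| = √(a² + b²) = √(0.07624 + 0.50389) = 0.76167.
True dip = arctan(0.76167) = 37.30°, dipping toward SSE (azimuth ≈ 159°).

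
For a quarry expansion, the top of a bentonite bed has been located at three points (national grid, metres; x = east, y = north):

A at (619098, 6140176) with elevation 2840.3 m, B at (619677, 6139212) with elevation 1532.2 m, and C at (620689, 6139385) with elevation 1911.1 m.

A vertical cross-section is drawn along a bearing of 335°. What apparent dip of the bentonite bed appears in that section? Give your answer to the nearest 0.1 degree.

Let the plane be z = a·x + b·y + c.
B−A: 579a − 964b = −1308.1;  C−A: 1591a − 791b = −929.2.
Solving gives a = 0.12918, b = 1.43454.
Unit vector along 335° is (sin 335°, cos 335°) = (-0.4226, 0.9063).
Slope in that direction = a·(-0.4226) + b·(0.9063) = 1.24554.
Apparent dip = arctan|1.24554| = 51.2° (true dip is 55.2°, so apparent ≤ true as expected).

51.2°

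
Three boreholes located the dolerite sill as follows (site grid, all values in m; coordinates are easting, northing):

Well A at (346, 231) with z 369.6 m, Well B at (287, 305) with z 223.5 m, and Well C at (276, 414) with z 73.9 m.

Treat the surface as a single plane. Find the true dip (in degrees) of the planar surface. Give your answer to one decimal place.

57.2°

Let the plane be z = a·easting + b·northing + c.
Well B−Well A: −59a + 74b = −146.1;  Well C−Well A: −70a + 183b = −295.7.
Solving gives a = 0.86425, b = −1.28526.
Gradient magnitude |∇z| = √(a² + b²) = √(0.74693 + 1.65189) = 1.54881.
True dip = arctan(1.54881) = 57.2°, dipping toward NW (azimuth ≈ 326°).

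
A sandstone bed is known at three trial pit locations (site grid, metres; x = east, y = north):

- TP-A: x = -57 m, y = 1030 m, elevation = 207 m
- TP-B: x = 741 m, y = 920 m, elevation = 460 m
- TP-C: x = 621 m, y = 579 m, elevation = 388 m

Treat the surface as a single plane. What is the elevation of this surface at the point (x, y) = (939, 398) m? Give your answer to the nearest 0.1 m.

475.8 m

Two edge vectors: TP-A→TP-B = (798, -110, 253), TP-A→TP-C = (678, -451, 181).
Normal n = (TP-A→TP-B) × (TP-A→TP-C) = (94193, 27096, -285318).
So ∂z/∂x = −n_x/n_z = 0.330133 and ∂z/∂y = −n_y/n_z = 0.094968.
Intercept c from TP-A: 207 + 18.82 − 97.82 = 128.00.
At (939, 398): z = 310.0 + 37.8 + 128.00 = 475.8 m.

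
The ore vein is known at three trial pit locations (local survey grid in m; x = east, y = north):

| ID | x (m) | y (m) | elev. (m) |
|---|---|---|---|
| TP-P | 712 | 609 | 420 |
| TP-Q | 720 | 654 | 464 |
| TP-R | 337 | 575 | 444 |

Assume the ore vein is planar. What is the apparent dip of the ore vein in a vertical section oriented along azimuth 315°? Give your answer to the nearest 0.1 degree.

Two edge vectors: TP-P→TP-Q = (8, 45, 44), TP-P→TP-R = (-375, -34, 24).
Normal n = (TP-P→TP-Q) × (TP-P→TP-R) = (2576, -16692, 16603).
So ∂z/∂x = −n_x/n_z = −0.15515 and ∂z/∂y = −n_y/n_z = 1.00536.
Unit vector along 315° is (sin 315°, cos 315°) = (-0.7071, 0.7071).
Slope in that direction = a·(-0.7071) + b·(0.7071) = 0.82061.
Apparent dip = arctan|0.82061| = 39.4° (true dip is 45.5°, so apparent ≤ true as expected).

39.4°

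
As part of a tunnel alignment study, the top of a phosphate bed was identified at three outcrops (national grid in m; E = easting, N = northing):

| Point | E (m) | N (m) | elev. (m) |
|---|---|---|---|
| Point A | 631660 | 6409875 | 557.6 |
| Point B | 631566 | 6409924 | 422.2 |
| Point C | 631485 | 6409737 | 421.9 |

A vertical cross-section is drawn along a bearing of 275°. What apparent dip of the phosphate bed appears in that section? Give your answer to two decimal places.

50.56°

Two edge vectors: Point A→Point B = (-94, 49, -135.4), Point A→Point C = (-175, -138, -135.7).
Normal n = (Point A→Point B) × (Point A→Point C) = (-25334.5, 10939.2, 21547).
So ∂z/∂E = −n_x/n_z = 1.17578 and ∂z/∂N = −n_y/n_z = −0.50769.
Unit vector along 275° is (sin 275°, cos 275°) = (-0.9962, 0.0872).
Slope in that direction = a·(-0.9962) + b·(0.0872) = −1.21555.
Apparent dip = arctan|1.21555| = 50.56° (true dip is 52.0°, so apparent ≤ true as expected).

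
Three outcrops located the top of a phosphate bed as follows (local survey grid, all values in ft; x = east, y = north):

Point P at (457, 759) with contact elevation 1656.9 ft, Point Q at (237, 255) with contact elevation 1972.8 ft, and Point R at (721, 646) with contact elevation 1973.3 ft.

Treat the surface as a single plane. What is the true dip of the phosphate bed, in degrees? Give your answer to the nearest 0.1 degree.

51.3°

Two edge vectors: Point P→Point Q = (-220, -504, 315.9), Point P→Point R = (264, -113, 316.4).
Normal n = (Point P→Point Q) × (Point P→Point R) = (-123768.9, 153005.6, 157916).
So ∂z/∂x = −n_x/n_z = 0.78376 and ∂z/∂y = −n_y/n_z = −0.96890.
Gradient magnitude |∇z| = √(a² + b²) = √(0.61429 + 0.93878) = 1.24622.
True dip = arctan(1.24622) = 51.3°, dipping toward NW (azimuth ≈ 321°).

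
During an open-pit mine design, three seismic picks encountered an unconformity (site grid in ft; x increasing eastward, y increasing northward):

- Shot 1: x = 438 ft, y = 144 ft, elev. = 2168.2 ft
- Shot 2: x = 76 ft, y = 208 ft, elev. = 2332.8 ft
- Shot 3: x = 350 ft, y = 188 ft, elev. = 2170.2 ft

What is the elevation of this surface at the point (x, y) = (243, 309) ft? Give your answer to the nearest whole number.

Let the plane be z = a·x + b·y + c.
Shot 2−Shot 1: −362a + 64b = 164.6;  Shot 3−Shot 1: −88a + 44b = 2.
Solving gives a = −0.69099, b = −1.33652.
Then c = 2168.2 − a·438 − b·144 = 2663.31.
At (243, 309): z = −167.9 − 413.0 + 2663.31 = 2082.4 ft.

2082 ft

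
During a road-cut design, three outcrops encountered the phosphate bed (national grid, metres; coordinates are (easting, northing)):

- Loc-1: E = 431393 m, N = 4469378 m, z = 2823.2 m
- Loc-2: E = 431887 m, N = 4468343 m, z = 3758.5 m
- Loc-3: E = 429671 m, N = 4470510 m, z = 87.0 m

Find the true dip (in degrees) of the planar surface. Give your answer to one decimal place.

Let the plane be z = a·E + b·N + c.
Loc-2−Loc-1: 494a − 1035b = 935.3;  Loc-3−Loc-1: −1722a + 1132b = −2736.2.
Solving gives a = 1.44981, b = −0.21168.
Gradient magnitude |∇z| = √(a² + b²) = √(2.10195 + 0.04481) = 1.46518.
True dip = arctan(1.46518) = 55.7°, dipping toward W (azimuth ≈ 278°).

55.7°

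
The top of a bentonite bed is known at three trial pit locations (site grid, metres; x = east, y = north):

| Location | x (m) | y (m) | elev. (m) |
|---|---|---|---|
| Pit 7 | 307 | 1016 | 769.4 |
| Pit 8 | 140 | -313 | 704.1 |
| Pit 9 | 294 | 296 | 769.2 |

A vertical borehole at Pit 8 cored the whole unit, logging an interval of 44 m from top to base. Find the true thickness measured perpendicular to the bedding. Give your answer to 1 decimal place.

Let the plane be z = a·x + b·y + c.
Pit 8−Pit 7: −167a − 1329b = −65.3;  Pit 9−Pit 7: −13a − 720b = −0.2.
Solving gives a = 0.45405, b = −0.00792.
|∇z| = √(a²+b²) = 0.45412, so dip δ = arctan(0.45412) = 24.42°.
True thickness = vertical thickness × cos δ = 44 × cos 24.42° = 40.1 m.

40.1 m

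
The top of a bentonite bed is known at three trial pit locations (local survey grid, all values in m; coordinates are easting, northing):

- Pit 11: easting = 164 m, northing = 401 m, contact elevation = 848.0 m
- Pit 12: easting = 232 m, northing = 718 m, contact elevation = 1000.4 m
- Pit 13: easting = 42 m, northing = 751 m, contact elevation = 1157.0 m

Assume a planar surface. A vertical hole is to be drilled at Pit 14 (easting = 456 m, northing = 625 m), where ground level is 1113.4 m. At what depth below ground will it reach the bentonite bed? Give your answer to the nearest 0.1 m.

Let the plane be z = a·easting + b·northing + c.
Pit 12−Pit 11: 68a + 317b = 152.4;  Pit 13−Pit 11: −122a + 350b = 309.
Solving gives a = −0.71411, b = 0.63394.
Then c = 848 − a·164 − b·401 = 710.90.
At (456, 625): z_contact = −325.63 + 396.21 + 710.90 = 781.48 m.
Depth below ground = 1113.4 − 781.48 = 331.9 m.

331.9 m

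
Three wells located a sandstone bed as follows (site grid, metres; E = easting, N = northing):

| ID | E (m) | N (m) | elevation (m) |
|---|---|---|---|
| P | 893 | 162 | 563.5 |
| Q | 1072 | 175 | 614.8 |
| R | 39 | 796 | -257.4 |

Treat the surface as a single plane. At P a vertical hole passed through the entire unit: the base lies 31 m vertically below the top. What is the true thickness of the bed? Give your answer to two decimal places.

Let the plane be z = a·E + b·N + c.
Q−P: 179a + 13b = 51.3;  R−P: −854a + 634b = −820.9.
Solving gives a = 0.34671, b = −0.82778.
|∇z| = √(a²+b²) = 0.89745, so dip δ = arctan(0.89745) = 41.91°.
True thickness = vertical thickness × cos δ = 31 × cos 41.91° = 23.07 m.

23.07 m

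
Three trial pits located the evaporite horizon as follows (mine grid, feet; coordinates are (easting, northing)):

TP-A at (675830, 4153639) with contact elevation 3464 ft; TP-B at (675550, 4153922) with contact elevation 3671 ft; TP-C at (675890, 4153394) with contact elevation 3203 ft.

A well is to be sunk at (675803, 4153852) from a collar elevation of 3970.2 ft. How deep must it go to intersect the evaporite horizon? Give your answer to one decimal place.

268.0 ft

Two edge vectors: TP-A→TP-B = (-280, 283, 207), TP-A→TP-C = (60, -245, -261).
Normal n = (TP-A→TP-B) × (TP-A→TP-C) = (-23148, -60660, 51620).
So ∂z/∂E = −n_x/n_z = 0.448430841 and ∂z/∂N = −n_y/n_z = 1.175125920.
Intercept c from TP-A: 3464 − 303063.02 − 4881048.85 = −5180647.87.
At (675803, 4153852): z_contact = 303050.91 + 4881299.15 − 5180647.87 = 3702.19 ft.
Depth below ground = 3970.2 − 3702.19 = 268.0 ft.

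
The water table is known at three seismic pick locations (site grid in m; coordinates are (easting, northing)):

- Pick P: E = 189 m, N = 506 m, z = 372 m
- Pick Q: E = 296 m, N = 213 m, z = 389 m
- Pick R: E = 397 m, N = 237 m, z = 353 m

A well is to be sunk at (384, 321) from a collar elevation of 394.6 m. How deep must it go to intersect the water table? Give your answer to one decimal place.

Two edge vectors: Pick P→Pick Q = (107, -293, 17), Pick P→Pick R = (208, -269, -19).
Normal n = (Pick P→Pick Q) × (Pick P→Pick R) = (10140, 5569, 32161).
So ∂z/∂E = −n_x/n_z = −0.31529 and ∂z/∂N = −n_y/n_z = −0.17316.
Intercept c from Pick P: 372 + 59.59 + 87.62 = 519.21.
At (384, 321): z_contact = −121.07 − 55.58 + 519.21 = 342.55 m.
Depth below ground = 394.6 − 342.55 = 52.0 m.

52.0 m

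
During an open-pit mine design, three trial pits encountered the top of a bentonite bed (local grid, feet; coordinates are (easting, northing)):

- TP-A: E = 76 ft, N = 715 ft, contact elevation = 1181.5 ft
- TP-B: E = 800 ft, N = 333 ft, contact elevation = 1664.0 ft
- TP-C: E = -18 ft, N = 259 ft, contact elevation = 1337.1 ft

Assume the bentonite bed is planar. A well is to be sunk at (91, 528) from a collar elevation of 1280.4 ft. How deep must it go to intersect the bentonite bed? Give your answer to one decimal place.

11.6 ft

Let the plane be z = a·E + b·N + c.
TP-B−TP-A: 724a − 382b = 482.5;  TP-C−TP-A: −94a − 456b = 155.6.
Solving gives a = 0.43868, b = −0.43166.
Then c = 1181.5 − a·76 − b·715 = 1456.80.
At (91, 528): z_contact = 39.92 − 227.92 + 1456.80 = 1268.80 ft.
Depth below ground = 1280.4 − 1268.80 = 11.6 ft.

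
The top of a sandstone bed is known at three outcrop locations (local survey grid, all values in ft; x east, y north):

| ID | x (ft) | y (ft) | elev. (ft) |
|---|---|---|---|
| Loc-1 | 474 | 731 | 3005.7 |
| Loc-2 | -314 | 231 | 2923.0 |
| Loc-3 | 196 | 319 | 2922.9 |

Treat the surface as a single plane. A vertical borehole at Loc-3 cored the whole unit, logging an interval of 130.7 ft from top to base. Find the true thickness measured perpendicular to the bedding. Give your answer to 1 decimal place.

127.3 ft

Two edge vectors: Loc-1→Loc-2 = (-788, -500, -82.7), Loc-1→Loc-3 = (-278, -412, -82.8).
Normal n = (Loc-1→Loc-2) × (Loc-1→Loc-3) = (7327.6, -42255.8, 185656).
So ∂z/∂x = −n_x/n_z = −0.03947 and ∂z/∂y = −n_y/n_z = 0.22760.
|∇z| = √(a²+b²) = 0.23100, so dip δ = arctan(0.23100) = 13.01°.
True thickness = vertical thickness × cos δ = 130.7 × cos 13.01° = 127.3 ft.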